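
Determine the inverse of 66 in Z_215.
101

gcd(66, 215) = 1, so the inverse exists.
Extended Euclidean algorithm on (215, 66):
215 = 3 × 66 + 17  ⟹  17 = (1)·215 + (-3)·66
66 = 3 × 17 + 15  ⟹  15 = (-3)·215 + (10)·66
17 = 1 × 15 + 2  ⟹  2 = (4)·215 + (-13)·66
15 = 7 × 2 + 1  ⟹  1 = (-31)·215 + (101)·66
So (101)·66 ≡ 1 (mod 215), i.e. 66^(-1) ≡ 101 (mod 215).
Check: 66 × 101 = 6666 ≡ 1 (mod 215)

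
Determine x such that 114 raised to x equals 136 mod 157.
89

Baby-step giant-step with step n = ⌈√157⌉ = 13.
Baby steps 114^j mod 157 (j:value) for j=0..12: 0:1, 1:114, 2:122, 3:92, 4:126, 5:77, 6:143, 7:131, 8:19, 9:125, 10:120, 11:21, 12:39.
Giant-step multiplier: 114^(-13) ≡ 114^(156-13) = 114^143 ≡ 22 (mod 157).
Giant steps γ_i = 136·22^i mod 157: γ_0=136, γ_1=9, γ_2=41, γ_3=117, γ_4=62, γ_5=108, γ_6=21 (in table at j=11).
x = i·n + j = 6·13 + 11 = 89.
Check: 114^89 ≡ 136 (mod 157).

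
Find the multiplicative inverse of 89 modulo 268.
265

gcd(89, 268) = 1, so the inverse exists.
Extended Euclidean algorithm on (268, 89):
268 = 3 × 89 + 1  ⟹  1 = (1)·268 + (-3)·89
So (-3)·89 ≡ 1 (mod 268), i.e. 89^(-1) ≡ -3 ≡ 265 (mod 268).
Check: 89 × 265 = 23585 ≡ 1 (mod 268)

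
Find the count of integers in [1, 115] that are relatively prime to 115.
88

115 = 5 × 23
φ(n) = n × ∏(1 - 1/p) for each prime p dividing n
φ(115) = 115 × (1 - 1/5) × (1 - 1/23) = 88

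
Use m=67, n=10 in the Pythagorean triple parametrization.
(4389, 1340, 4589)

Euclid's formula: a = m² - n², b = 2mn, c = m² + n²
m = 67, n = 10
a = 67² - 10² = 4489 - 100 = 4389
b = 2 × 67 × 10 = 1340
c = 67² + 10² = 4489 + 100 = 4589
Verification: 4389² + 1340² = 19263321 + 1795600 = 21058921 = 4589² ✓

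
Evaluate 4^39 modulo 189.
64

Repeated squaring. Binary of 39 = 100111.
4^1 ≡ 4 (mod 189); 4^2 ≡ 16 (mod 189); 4^4 ≡ 67 (mod 189); 4^8 ≡ 142 (mod 189); 4^16 ≡ 130 (mod 189); 4^32 ≡ 79 (mod 189)
4^39 = 4^1 × 4^2 × 4^4 × 4^32 ≡ 64 (mod 189)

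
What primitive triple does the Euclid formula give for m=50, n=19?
(2139, 1900, 2861)

Euclid's formula: a = m² - n², b = 2mn, c = m² + n²
m = 50, n = 19
a = 50² - 19² = 2500 - 361 = 2139
b = 2 × 50 × 19 = 1900
c = 50² + 19² = 2500 + 361 = 2861
Verification: 2139² + 1900² = 4575321 + 3610000 = 8185321 = 2861² ✓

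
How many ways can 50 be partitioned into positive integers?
204226

p(n) counts ways to write n as a sum of positive integers (order ignored).
Euler's pentagonal recurrence: p(k) = p(k-1) + p(k-2) - p(k-5) - p(k-7) + p(k-12) + p(k-15) - ... (offsets j(3j∓1)/2, signs ++--, p(0)=1, p(<0)=0).
DP table for k = 0..49: p(0)=1, p(1)=1, p(2)=2, p(3)=3, p(4)=5, p(5)=7, p(6)=11, p(7)=15, p(8)=22, p(9)=30, p(10)=42, p(11)=56, p(12)=77, p(13)=101, p(14)=135, p(15)=176, p(16)=231, p(17)=297, p(18)=385, p(19)=490, p(20)=627, p(21)=792, p(22)=1002, p(23)=1255, p(24)=1575, p(25)=1958, p(26)=2436, p(27)=3010, p(28)=3718, p(29)=4565, p(30)=5604, p(31)=6842, p(32)=8349, p(33)=10143, p(34)=12310, p(35)=14883, p(36)=17977, p(37)=21637, p(38)=26015, p(39)=31185, p(40)=37338, p(41)=44583, p(42)=53174, p(43)=63261, p(44)=75175, p(45)=89134, p(46)=105558, p(47)=124754, p(48)=147273, p(49)=173525.
Final step: p(50) = p(49) + p(48) - p(45) - p(43) + p(38) + p(35) - p(28) - p(24) + p(15) + p(10)
= 173525 + 147273 - 89134 - 63261 + 26015 + 14883 - 3718 - 1575 + 176 + 42
= 204226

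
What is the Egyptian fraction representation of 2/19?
1/10 + 1/190

Greedy algorithm:
2/19: ceiling(19/2) = 10, use 1/10
1/190: ceiling(190/1) = 190, use 1/190
Result: 2/19 = 1/10 + 1/190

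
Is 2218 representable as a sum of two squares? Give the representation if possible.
3² + 47² (a=3, b=47)

Factorization: 2218 = 2 × 1109
By Fermat: n is sum of two squares iff every prime p ≡ 3 (mod 4) appears to even power.
All primes ≡ 3 (mod 4) appear to even power.
Search a = 0, 1, 2, … for 2218 - a² a perfect square: first hit at a = 3: 2218 - 9 = 2209 = 47².
2218 = 3² + 47² = 9 + 2209 ✓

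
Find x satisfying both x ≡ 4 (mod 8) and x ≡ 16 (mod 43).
188

Using Chinese Remainder Theorem:
M = 8 × 43 = 344
M1 = 43, M2 = 8
y1 = 43^(-1) mod 8 = 3
y2 = 8^(-1) mod 43 = 27
x = (4×43×3 + 16×8×27) mod 344 = 188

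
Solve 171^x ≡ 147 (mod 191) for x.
46

Baby-step giant-step with step n = ⌈√191⌉ = 14.
Baby steps 171^j mod 191 (j:value) for j=0..13: 0:1, 1:171, 2:18, 3:22, 4:133, 5:14, 6:102, 7:61, 8:117, 9:143, 10:5, 11:91, 12:90, 13:110.
Giant-step multiplier: 171^(-14) ≡ 171^(190-14) = 171^176 ≡ 27 (mod 191).
Giant steps γ_i = 147·27^i mod 191: γ_0=147, γ_1=149, γ_2=12, γ_3=133 (in table at j=4).
x = i·n + j = 3·14 + 4 = 46.
Check: 171^46 ≡ 147 (mod 191).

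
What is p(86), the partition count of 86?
34262962

p(n) counts ways to write n as a sum of positive integers (order ignored).
Euler's pentagonal recurrence: p(k) = p(k-1) + p(k-2) - p(k-5) - p(k-7) + p(k-12) + p(k-15) - ... (offsets j(3j∓1)/2, signs ++--, p(0)=1, p(<0)=0).
DP table for k = 0..85: p(0)=1, p(1)=1, p(2)=2, p(3)=3, p(4)=5, p(5)=7, p(6)=11, p(7)=15, p(8)=22, p(9)=30, p(10)=42, p(11)=56, p(12)=77, p(13)=101, p(14)=135, p(15)=176, p(16)=231, p(17)=297, p(18)=385, p(19)=490, p(20)=627, p(21)=792, p(22)=1002, p(23)=1255, p(24)=1575, p(25)=1958, p(26)=2436, p(27)=3010, p(28)=3718, p(29)=4565, p(30)=5604, p(31)=6842, p(32)=8349, p(33)=10143, p(34)=12310, p(35)=14883, p(36)=17977, p(37)=21637, p(38)=26015, p(39)=31185, p(40)=37338, p(41)=44583, p(42)=53174, p(43)=63261, p(44)=75175, p(45)=89134, p(46)=105558, p(47)=124754, p(48)=147273, p(49)=173525, p(50)=204226, p(51)=239943, p(52)=281589, p(53)=329931, p(54)=386155, p(55)=451276, p(56)=526823, p(57)=614154, p(58)=715220, p(59)=831820, p(60)=966467, p(61)=1121505, p(62)=1300156, p(63)=1505499, p(64)=1741630, p(65)=2012558, p(66)=2323520, p(67)=2679689, p(68)=3087735, p(69)=3554345, p(70)=4087968, p(71)=4697205, p(72)=5392783, p(73)=6185689, p(74)=7089500, p(75)=8118264, p(76)=9289091, p(77)=10619863, p(78)=12132164, p(79)=13848650, p(80)=15796476, p(81)=18004327, p(82)=20506255, p(83)=23338469, p(84)=26543660, p(85)=30167357.
Final step: p(86) = p(85) + p(84) - p(81) - p(79) + p(74) + p(71) - p(64) - p(60) + p(51) + p(46) - p(35) - p(29) + p(16) + p(9)
= 30167357 + 26543660 - 18004327 - 13848650 + 7089500 + 4697205 - 1741630 - 966467 + 239943 + 105558 - 14883 - 4565 + 231 + 30
= 34262962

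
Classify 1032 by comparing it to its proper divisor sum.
abundant

Proper divisors of 1032: sum = 1 + 2 + 3 + 4 + 6 + 8 + 12 + 24 + 43 + 86 + 129 + 172 + 258 + 344 + 516 = 1608
Since 1608 > 1032, 1032 is abundant.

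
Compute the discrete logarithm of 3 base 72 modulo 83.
44

Baby-step giant-step with step n = ⌈√83⌉ = 10.
Baby steps 72^j mod 83 (j:value) for j=0..9: 0:1, 1:72, 2:38, 3:80, 4:33, 5:52, 6:9, 7:67, 8:10, 9:56.
Giant-step multiplier: 72^(-10) ≡ 72^(82-10) = 72^72 ≡ 64 (mod 83).
Giant steps γ_i = 3·64^i mod 83: γ_0=3, γ_1=26, γ_2=4, γ_3=7, γ_4=33 (in table at j=4).
x = i·n + j = 4·10 + 4 = 44.
Check: 72^44 ≡ 3 (mod 83).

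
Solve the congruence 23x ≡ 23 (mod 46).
x ≡ 1 (mod 2)

gcd(23, 46) = 23, which divides 23, so solutions exist.
Divide through by 23: x ≡ 1 (mod 2).
The coefficient of x is now 1, so x ≡ 1 (mod 2).
Check: 23 × 1 = 23 ≡ 23 (mod 46).
x ≡ 1 (mod 2), giving 23 solutions mod 46.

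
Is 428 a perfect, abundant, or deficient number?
deficient

Proper divisors of 428: sum = 1 + 2 + 4 + 107 + 214 = 328
Since 328 < 428, 428 is deficient.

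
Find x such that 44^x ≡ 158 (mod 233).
19

Baby-step giant-step with step n = ⌈√233⌉ = 16.
Baby steps 44^j mod 233 (j:value) for j=0..15: 0:1, 1:44, 2:72, 3:139, 4:58, 5:222, 6:215, 7:140, 8:102, 9:61, 10:121, 11:198, 12:91, 13:43, 14:28, 15:67.
Giant-step multiplier: 44^(-16) ≡ 44^(232-16) = 44^216 ≡ 23 (mod 233).
Giant steps γ_i = 158·23^i mod 233: γ_0=158, γ_1=139 (in table at j=3).
x = i·n + j = 1·16 + 3 = 19.
Check: 44^19 ≡ 158 (mod 233).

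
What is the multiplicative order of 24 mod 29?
7

29 is prime, so ord(24) divides φ(29) = 28.
Divisors of 28: 1, 2, 4, 7, 14, 28.
Repeated squaring: 24^1 ≡ 24, 24^2 ≡ 25, 24^4 ≡ 16, 24^8 ≡ 24, 24^16 ≡ 25 (mod 29).
Test 24^d mod 29 for each divisor d in increasing order:
24^1 ≡ 24
24^2 ≡ 25
24^4 ≡ 16
24^7 = 24^4·24^2·24^1 ≡ 1  ← first divisor giving 1
The order is 7.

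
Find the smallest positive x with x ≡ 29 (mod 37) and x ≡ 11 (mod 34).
1065

Using Chinese Remainder Theorem:
M = 37 × 34 = 1258
M1 = 34, M2 = 37
y1 = 34^(-1) mod 37 = 12
y2 = 37^(-1) mod 34 = 23
x = (29×34×12 + 11×37×23) mod 1258 = 1065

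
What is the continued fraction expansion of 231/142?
[1; 1, 1, 1, 2, 8, 2]

Euclidean algorithm steps:
231 = 1 × 142 + 89
142 = 1 × 89 + 53
89 = 1 × 53 + 36
53 = 1 × 36 + 17
36 = 2 × 17 + 2
17 = 8 × 2 + 1
2 = 2 × 1 + 0
Continued fraction: [1; 1, 1, 1, 2, 8, 2]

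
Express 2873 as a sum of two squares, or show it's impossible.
8² + 53² (a=8, b=53)

Factorization: 2873 = 13^2 × 17
By Fermat: n is sum of two squares iff every prime p ≡ 3 (mod 4) appears to even power.
All primes ≡ 3 (mod 4) appear to even power.
Search a = 0, 1, 2, … for 2873 - a² a perfect square: first hit at a = 8: 2873 - 64 = 2809 = 53².
2873 = 8² + 53² = 64 + 2809 ✓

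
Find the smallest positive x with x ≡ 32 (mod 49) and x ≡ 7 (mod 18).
277

Using Chinese Remainder Theorem:
M = 49 × 18 = 882
M1 = 18, M2 = 49
y1 = 18^(-1) mod 49 = 30
y2 = 49^(-1) mod 18 = 7
x = (32×18×30 + 7×49×7) mod 882 = 277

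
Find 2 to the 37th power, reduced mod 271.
233

Repeated squaring. Binary of 37 = 100101.
2^1 ≡ 2 (mod 271); 2^2 ≡ 4 (mod 271); 2^4 ≡ 16 (mod 271); 2^8 ≡ 256 (mod 271); 2^16 ≡ 225 (mod 271); 2^32 ≡ 219 (mod 271)
2^37 = 2^1 × 2^4 × 2^32 ≡ 233 (mod 271)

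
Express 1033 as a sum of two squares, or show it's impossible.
3² + 32² (a=3, b=32)

Factorization: 1033 = 1033
By Fermat: n is sum of two squares iff every prime p ≡ 3 (mod 4) appears to even power.
All primes ≡ 3 (mod 4) appear to even power.
Search a = 0, 1, 2, … for 1033 - a² a perfect square: first hit at a = 3: 1033 - 9 = 1024 = 32².
1033 = 3² + 32² = 9 + 1024 ✓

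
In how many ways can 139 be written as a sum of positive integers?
13610949895

p(n) counts ways to write n as a sum of positive integers (order ignored).
Euler's pentagonal recurrence: p(k) = p(k-1) + p(k-2) - p(k-5) - p(k-7) + p(k-12) + p(k-15) - ... (offsets j(3j∓1)/2, signs ++--, p(0)=1, p(<0)=0).
DP table for k = 0..138: p(0)=1, p(1)=1, p(2)=2, p(3)=3, p(4)=5, p(5)=7, p(6)=11, p(7)=15, p(8)=22, p(9)=30, p(10)=42, p(11)=56, p(12)=77, p(13)=101, p(14)=135, p(15)=176, p(16)=231, p(17)=297, p(18)=385, p(19)=490, p(20)=627, p(21)=792, p(22)=1002, p(23)=1255, p(24)=1575, p(25)=1958, p(26)=2436, p(27)=3010, p(28)=3718, p(29)=4565, p(30)=5604, p(31)=6842, p(32)=8349, p(33)=10143, p(34)=12310, p(35)=14883, p(36)=17977, p(37)=21637, p(38)=26015, p(39)=31185, p(40)=37338, p(41)=44583, p(42)=53174, p(43)=63261, p(44)=75175, p(45)=89134, p(46)=105558, p(47)=124754, p(48)=147273, p(49)=173525, p(50)=204226, p(51)=239943, p(52)=281589, p(53)=329931, p(54)=386155, p(55)=451276, p(56)=526823, p(57)=614154, p(58)=715220, p(59)=831820, p(60)=966467, p(61)=1121505, p(62)=1300156, p(63)=1505499, p(64)=1741630, p(65)=2012558, p(66)=2323520, p(67)=2679689, p(68)=3087735, p(69)=3554345, p(70)=4087968, p(71)=4697205, p(72)=5392783, p(73)=6185689, p(74)=7089500, p(75)=8118264, p(76)=9289091, p(77)=10619863, p(78)=12132164, p(79)=13848650, p(80)=15796476, p(81)=18004327, p(82)=20506255, p(83)=23338469, p(84)=26543660, p(85)=30167357, p(86)=34262962, p(87)=38887673, p(88)=44108109, p(89)=49995925, p(90)=56634173, p(91)=64112359, p(92)=72533807, p(93)=82010177, p(94)=92669720, p(95)=104651419, p(96)=118114304, p(97)=133230930, p(98)=150198136, p(99)=169229875, p(100)=190569292, p(101)=214481126, p(102)=241265379, p(103)=271248950, p(104)=304801365, p(105)=342325709, p(106)=384276336, p(107)=431149389, p(108)=483502844, p(109)=541946240, p(110)=607163746, p(111)=679903203, p(112)=761002156, p(113)=851376628, p(114)=952050665, p(115)=1064144451, p(116)=1188908248, p(117)=1327710076, p(118)=1482074143, p(119)=1653668665, p(120)=1844349560, p(121)=2056148051, p(122)=2291320912, p(123)=2552338241, p(124)=2841940500, p(125)=3163127352, p(126)=3519222692, p(127)=3913864295, p(128)=4351078600, p(129)=4835271870, p(130)=5371315400, p(131)=5964539504, p(132)=6620830889, p(133)=7346629512, p(134)=8149040695, p(135)=9035836076, p(136)=10015581680, p(137)=11097645016, p(138)=12292341831.
Final step: p(139) = p(138) + p(137) - p(134) - p(132) + p(127) + p(124) - p(117) - p(113) + p(104) + p(99) - p(88) - p(82) + p(69) + p(62) - p(47) - p(39) + p(22) + p(13)
= 12292341831 + 11097645016 - 8149040695 - 6620830889 + 3913864295 + 2841940500 - 1327710076 - 851376628 + 304801365 + 169229875 - 44108109 - 20506255 + 3554345 + 1300156 - 124754 - 31185 + 1002 + 101
= 13610949895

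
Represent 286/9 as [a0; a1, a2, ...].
[31; 1, 3, 2]

Euclidean algorithm steps:
286 = 31 × 9 + 7
9 = 1 × 7 + 2
7 = 3 × 2 + 1
2 = 2 × 1 + 0
Continued fraction: [31; 1, 3, 2]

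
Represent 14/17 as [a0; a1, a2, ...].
[0; 1, 4, 1, 2]

Euclidean algorithm steps:
14 = 0 × 17 + 14
17 = 1 × 14 + 3
14 = 4 × 3 + 2
3 = 1 × 2 + 1
2 = 2 × 1 + 0
Continued fraction: [0; 1, 4, 1, 2]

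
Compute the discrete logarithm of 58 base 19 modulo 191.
77

Baby-step giant-step with step n = ⌈√191⌉ = 14.
Baby steps 19^j mod 191 (j:value) for j=0..13: 0:1, 1:19, 2:170, 3:174, 4:59, 5:166, 6:98, 7:143, 8:43, 9:53, 10:52, 11:33, 12:54, 13:71.
Giant-step multiplier: 19^(-14) ≡ 19^(190-14) = 19^176 ≡ 16 (mod 191).
Giant steps γ_i = 58·16^i mod 191: γ_0=58, γ_1=164, γ_2=141, γ_3=155, γ_4=188, γ_5=143 (in table at j=7).
x = i·n + j = 5·14 + 7 = 77.
Check: 19^77 ≡ 58 (mod 191).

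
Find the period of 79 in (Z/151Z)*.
50

151 is prime, so ord(79) divides φ(151) = 150.
Divisors of 150: 1, 2, 3, 5, 6, 10, 15, 25, 30, 50, 75, 150.
Repeated squaring: 79^1 ≡ 79, 79^2 ≡ 50, 79^4 ≡ 84, 79^8 ≡ 110, 79^16 ≡ 20, 79^32 ≡ 98, 79^64 ≡ 91, 79^128 ≡ 127 (mod 151).
Test 79^d mod 151 for each divisor d in increasing order:
79^1 ≡ 79
79^2 ≡ 50
79^3 = 79^2·79^1 ≡ 24
79^5 = 79^4·79^1 ≡ 143
79^6 = 79^4·79^2 ≡ 123
79^10 = 79^8·79^2 ≡ 64
79^15 = 79^8·79^4·79^2·79^1 ≡ 92
79^25 = 79^16·79^8·79^1 ≡ 150
79^30 = 79^16·79^8·79^4·79^2 ≡ 8
79^50 = 79^32·79^16·79^2 ≡ 1  ← first divisor giving 1
The order is 50.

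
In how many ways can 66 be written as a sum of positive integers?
2323520

p(n) counts ways to write n as a sum of positive integers (order ignored).
Euler's pentagonal recurrence: p(k) = p(k-1) + p(k-2) - p(k-5) - p(k-7) + p(k-12) + p(k-15) - ... (offsets j(3j∓1)/2, signs ++--, p(0)=1, p(<0)=0).
DP table for k = 0..65: p(0)=1, p(1)=1, p(2)=2, p(3)=3, p(4)=5, p(5)=7, p(6)=11, p(7)=15, p(8)=22, p(9)=30, p(10)=42, p(11)=56, p(12)=77, p(13)=101, p(14)=135, p(15)=176, p(16)=231, p(17)=297, p(18)=385, p(19)=490, p(20)=627, p(21)=792, p(22)=1002, p(23)=1255, p(24)=1575, p(25)=1958, p(26)=2436, p(27)=3010, p(28)=3718, p(29)=4565, p(30)=5604, p(31)=6842, p(32)=8349, p(33)=10143, p(34)=12310, p(35)=14883, p(36)=17977, p(37)=21637, p(38)=26015, p(39)=31185, p(40)=37338, p(41)=44583, p(42)=53174, p(43)=63261, p(44)=75175, p(45)=89134, p(46)=105558, p(47)=124754, p(48)=147273, p(49)=173525, p(50)=204226, p(51)=239943, p(52)=281589, p(53)=329931, p(54)=386155, p(55)=451276, p(56)=526823, p(57)=614154, p(58)=715220, p(59)=831820, p(60)=966467, p(61)=1121505, p(62)=1300156, p(63)=1505499, p(64)=1741630, p(65)=2012558.
Final step: p(66) = p(65) + p(64) - p(61) - p(59) + p(54) + p(51) - p(44) - p(40) + p(31) + p(26) - p(15) - p(9)
= 2012558 + 1741630 - 1121505 - 831820 + 386155 + 239943 - 75175 - 37338 + 6842 + 2436 - 176 - 30
= 2323520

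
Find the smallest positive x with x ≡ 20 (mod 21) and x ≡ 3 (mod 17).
20

Using Chinese Remainder Theorem:
M = 21 × 17 = 357
M1 = 17, M2 = 21
y1 = 17^(-1) mod 21 = 5
y2 = 21^(-1) mod 17 = 13
x = (20×17×5 + 3×21×13) mod 357 = 20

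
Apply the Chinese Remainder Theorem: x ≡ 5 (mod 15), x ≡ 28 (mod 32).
380

Using Chinese Remainder Theorem:
M = 15 × 32 = 480
M1 = 32, M2 = 15
y1 = 32^(-1) mod 15 = 8
y2 = 15^(-1) mod 32 = 15
x = (5×32×8 + 28×15×15) mod 480 = 380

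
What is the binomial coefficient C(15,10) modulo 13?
0

Using Lucas' theorem:
Write n=15 and k=10 in base 13:
n in base 13: [1, 2]
k in base 13: [0, 10]
C(15,10) mod 13 = ∏ C(n_i, k_i) mod 13
Digit binomials (mod 13): C(1,0) = 1; C(2,10) = 0 (k_i > n_i)
Product: 1 × 0 = 0 ≡ 0 (mod 13)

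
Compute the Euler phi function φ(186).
60

186 = 2 × 3 × 31
φ(n) = n × ∏(1 - 1/p) for each prime p dividing n
φ(186) = 186 × (1 - 1/2) × (1 - 1/3) × (1 - 1/31) = 60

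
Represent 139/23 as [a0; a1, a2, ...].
[6; 23]

Euclidean algorithm steps:
139 = 6 × 23 + 1
23 = 23 × 1 + 0
Continued fraction: [6; 23]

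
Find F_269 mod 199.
5

Matrix identity: Q^n = [[F_(n+1), F_n], [F_n, F_(n-1)]] with Q = [[1,1],[1,0]].
n = 269 = 100001101₂. Square-and-multiply, entries mod 199:
Q^1 = [[1,1],[1,0]]
Q^2 = (Q^1)² = [[2,1],[1,1]]
Q^4 = (Q^2)² = [[5,3],[3,2]]
Q^8 = (Q^4)² = [[34,21],[21,13]]
Q^16 = (Q^8)² = [[5,191],[191,13]]
Q^33 = (Q^16)²·Q = [[144,89],[89,55]]
Q^67 = (Q^33)²·Q = [[1,1],[1,0]]
Q^134 = (Q^67)² = [[2,1],[1,1]]
Q^269 = (Q^134)²·Q = [[8,5],[5,3]]
F_269 mod 199 = Q^269[0][1] = 5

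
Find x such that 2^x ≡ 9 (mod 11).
6

Baby-step giant-step with step n = ⌈√11⌉ = 4.
Baby steps 2^j mod 11 (j:value) for j=0..3: 0:1, 1:2, 2:4, 3:8.
Giant-step multiplier: 2^(-4) ≡ 2^(10-4) = 2^6 ≡ 9 (mod 11).
Giant steps γ_i = 9·9^i mod 11: γ_0=9, γ_1=4 (in table at j=2).
x = i·n + j = 1·4 + 2 = 6.
Check: 2^6 ≡ 9 (mod 11).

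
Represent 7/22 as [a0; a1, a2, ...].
[0; 3, 7]

Euclidean algorithm steps:
7 = 0 × 22 + 7
22 = 3 × 7 + 1
7 = 7 × 1 + 0
Continued fraction: [0; 3, 7]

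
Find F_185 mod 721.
538

Matrix identity: Q^n = [[F_(n+1), F_n], [F_n, F_(n-1)]] with Q = [[1,1],[1,0]].
n = 185 = 10111001₂. Square-and-multiply, entries mod 721:
Q^1 = [[1,1],[1,0]]
Q^2 = (Q^1)² = [[2,1],[1,1]]
Q^5 = (Q^2)²·Q = [[8,5],[5,3]]
Q^11 = (Q^5)²·Q = [[144,89],[89,55]]
Q^23 = (Q^11)²·Q = [[224,538],[538,407]]
Q^46 = (Q^23)² = [[29,608],[608,142]]
Q^92 = (Q^46)² = [[632,144],[144,488]]
Q^185 = (Q^92)²·Q = [[314,538],[538,497]]
F_185 mod 721 = Q^185[0][1] = 538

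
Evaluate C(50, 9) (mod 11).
0

Using Lucas' theorem:
Write n=50 and k=9 in base 11:
n in base 11: [4, 6]
k in base 11: [0, 9]
C(50,9) mod 11 = ∏ C(n_i, k_i) mod 11
Digit binomials (mod 11): C(4,0) = 1; C(6,9) = 0 (k_i > n_i)
Product: 1 × 0 = 0 ≡ 0 (mod 11)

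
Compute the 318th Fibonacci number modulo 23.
15

Matrix identity: Q^n = [[F_(n+1), F_n], [F_n, F_(n-1)]] with Q = [[1,1],[1,0]].
n = 318 = 100111110₂. Square-and-multiply, entries mod 23:
Q^1 = [[1,1],[1,0]]
Q^2 = (Q^1)² = [[2,1],[1,1]]
Q^4 = (Q^2)² = [[5,3],[3,2]]
Q^9 = (Q^4)²·Q = [[9,11],[11,21]]
Q^19 = (Q^9)²·Q = [[3,18],[18,8]]
Q^39 = (Q^19)²·Q = [[2,11],[11,14]]
Q^79 = (Q^39)²·Q = [[2,10],[10,15]]
Q^159 = (Q^79)²·Q = [[21,12],[12,9]]
Q^318 = (Q^159)² = [[10,15],[15,18]]
F_318 mod 23 = Q^318[0][1] = 15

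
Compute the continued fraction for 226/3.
[75; 3]

Euclidean algorithm steps:
226 = 75 × 3 + 1
3 = 3 × 1 + 0
Continued fraction: [75; 3]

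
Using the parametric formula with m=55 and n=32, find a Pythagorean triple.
(2001, 3520, 4049)

Euclid's formula: a = m² - n², b = 2mn, c = m² + n²
m = 55, n = 32
a = 55² - 32² = 3025 - 1024 = 2001
b = 2 × 55 × 32 = 3520
c = 55² + 32² = 3025 + 1024 = 4049
Verification: 2001² + 3520² = 4004001 + 12390400 = 16394401 = 4049² ✓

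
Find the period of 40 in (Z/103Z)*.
102

103 is prime, so ord(40) divides φ(103) = 102.
Divisors of 102: 1, 2, 3, 6, 17, 34, 51, 102.
Repeated squaring: 40^1 ≡ 40, 40^2 ≡ 55, 40^4 ≡ 38, 40^8 ≡ 2, 40^16 ≡ 4, 40^32 ≡ 16, 40^64 ≡ 50 (mod 103).
Test 40^d mod 103 for each divisor d in increasing order:
40^1 ≡ 40
40^2 ≡ 55
40^3 = 40^2·40^1 ≡ 37
40^6 = 40^4·40^2 ≡ 30
40^17 = 40^16·40^1 ≡ 57
40^34 = 40^32·40^2 ≡ 56
40^51 = 40^32·40^16·40^2·40^1 ≡ 102
40^102 = 40^64·40^32·40^4·40^2 ≡ 1  ← first divisor giving 1
The order is 102.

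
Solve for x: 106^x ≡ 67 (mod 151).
87

Baby-step giant-step with step n = ⌈√151⌉ = 13.
Baby steps 106^j mod 151 (j:value) for j=0..12: 0:1, 1:106, 2:62, 3:79, 4:69, 5:66, 6:50, 7:15, 8:80, 9:24, 10:128, 11:129, 12:84.
Giant-step multiplier: 106^(-13) ≡ 106^(150-13) = 106^137 ≡ 30 (mod 151).
Giant steps γ_i = 67·30^i mod 151: γ_0=67, γ_1=47, γ_2=51, γ_3=20, γ_4=147, γ_5=31, γ_6=24 (in table at j=9).
x = i·n + j = 6·13 + 9 = 87.
Check: 106^87 ≡ 67 (mod 151).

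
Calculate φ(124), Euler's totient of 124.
60

124 = 2^2 × 31
φ(n) = n × ∏(1 - 1/p) for each prime p dividing n
φ(124) = 124 × (1 - 1/2) × (1 - 1/31) = 60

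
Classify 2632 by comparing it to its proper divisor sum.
abundant

Proper divisors of 2632: sum = 1 + 2 + 4 + 7 + 8 + 14 + 28 + 47 + 56 + 94 + 188 + 329 + 376 + 658 + 1316 = 3128
Since 3128 > 2632, 2632 is abundant.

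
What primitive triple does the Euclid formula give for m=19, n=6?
(325, 228, 397)

Euclid's formula: a = m² - n², b = 2mn, c = m² + n²
m = 19, n = 6
a = 19² - 6² = 361 - 36 = 325
b = 2 × 19 × 6 = 228
c = 19² + 6² = 361 + 36 = 397
Verification: 325² + 228² = 105625 + 51984 = 157609 = 397² ✓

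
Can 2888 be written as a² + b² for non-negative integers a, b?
38² + 38² (a=38, b=38)

Factorization: 2888 = 2^3 × 19^2
By Fermat: n is sum of two squares iff every prime p ≡ 3 (mod 4) appears to even power.
All primes ≡ 3 (mod 4) appear to even power.
Search a = 0, 1, 2, … for 2888 - a² a perfect square: first hit at a = 38: 2888 - 1444 = 1444 = 38².
2888 = 38² + 38² = 1444 + 1444 ✓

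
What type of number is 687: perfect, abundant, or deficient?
deficient

Proper divisors of 687: sum = 1 + 3 + 229 = 233
Since 233 < 687, 687 is deficient.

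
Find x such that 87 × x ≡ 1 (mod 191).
101

gcd(87, 191) = 1, so the inverse exists.
Extended Euclidean algorithm on (191, 87):
191 = 2 × 87 + 17  ⟹  17 = (1)·191 + (-2)·87
87 = 5 × 17 + 2  ⟹  2 = (-5)·191 + (11)·87
17 = 8 × 2 + 1  ⟹  1 = (41)·191 + (-90)·87
So (-90)·87 ≡ 1 (mod 191), i.e. 87^(-1) ≡ -90 ≡ 101 (mod 191).
Check: 87 × 101 = 8787 ≡ 1 (mod 191)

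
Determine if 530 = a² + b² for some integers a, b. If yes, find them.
1² + 23² (a=1, b=23)

Factorization: 530 = 2 × 5 × 53
By Fermat: n is sum of two squares iff every prime p ≡ 3 (mod 4) appears to even power.
All primes ≡ 3 (mod 4) appear to even power.
Search a = 0, 1, 2, … for 530 - a² a perfect square: first hit at a = 1: 530 - 1 = 529 = 23².
530 = 1² + 23² = 1 + 529 ✓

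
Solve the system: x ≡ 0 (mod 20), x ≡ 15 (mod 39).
600

Using Chinese Remainder Theorem:
M = 20 × 39 = 780
M1 = 39, M2 = 20
y1 = 39^(-1) mod 20 = 19
y2 = 20^(-1) mod 39 = 2
x = (0×39×19 + 15×20×2) mod 780 = 600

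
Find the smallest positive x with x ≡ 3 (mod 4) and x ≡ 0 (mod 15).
15

Using Chinese Remainder Theorem:
M = 4 × 15 = 60
M1 = 15, M2 = 4
y1 = 15^(-1) mod 4 = 3
y2 = 4^(-1) mod 15 = 4
x = (3×15×3 + 0×4×4) mod 60 = 15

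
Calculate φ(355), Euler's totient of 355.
280

355 = 5 × 71
φ(n) = n × ∏(1 - 1/p) for each prime p dividing n
φ(355) = 355 × (1 - 1/5) × (1 - 1/71) = 280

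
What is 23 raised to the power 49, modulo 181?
77

Repeated squaring. Binary of 49 = 110001.
23^1 ≡ 23 (mod 181); 23^2 ≡ 167 (mod 181); 23^4 ≡ 15 (mod 181); 23^8 ≡ 44 (mod 181); 23^16 ≡ 126 (mod 181); 23^32 ≡ 129 (mod 181)
23^49 = 23^1 × 23^16 × 23^32 ≡ 77 (mod 181)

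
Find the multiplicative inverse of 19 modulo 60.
19

gcd(19, 60) = 1, so the inverse exists.
Extended Euclidean algorithm on (60, 19):
60 = 3 × 19 + 3  ⟹  3 = (1)·60 + (-3)·19
19 = 6 × 3 + 1  ⟹  1 = (-6)·60 + (19)·19
So (19)·19 ≡ 1 (mod 60), i.e. 19^(-1) ≡ 19 (mod 60).
Check: 19 × 19 = 361 ≡ 1 (mod 60)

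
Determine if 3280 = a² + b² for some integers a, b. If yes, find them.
12² + 56² (a=12, b=56)

Factorization: 3280 = 2^4 × 5 × 41
By Fermat: n is sum of two squares iff every prime p ≡ 3 (mod 4) appears to even power.
All primes ≡ 3 (mod 4) appear to even power.
Search a = 0, 1, 2, … for 3280 - a² a perfect square: first hit at a = 12: 3280 - 144 = 3136 = 56².
3280 = 12² + 56² = 144 + 3136 ✓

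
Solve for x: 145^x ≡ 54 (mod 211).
20

Baby-step giant-step with step n = ⌈√211⌉ = 15.
Baby steps 145^j mod 211 (j:value) for j=0..14: 0:1, 1:145, 2:136, 3:97, 4:139, 5:110, 6:125, 7:190, 8:120, 9:98, 10:73, 11:35, 12:11, 13:118, 14:19.
Giant-step multiplier: 145^(-15) ≡ 145^(210-15) = 145^195 ≡ 88 (mod 211).
Giant steps γ_i = 54·88^i mod 211: γ_0=54, γ_1=110 (in table at j=5).
x = i·n + j = 1·15 + 5 = 20.
Check: 145^20 ≡ 54 (mod 211).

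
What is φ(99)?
60

99 = 3^2 × 11
φ(n) = n × ∏(1 - 1/p) for each prime p dividing n
φ(99) = 99 × (1 - 1/3) × (1 - 1/11) = 60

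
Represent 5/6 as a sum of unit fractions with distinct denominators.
1/2 + 1/3

Greedy algorithm:
5/6: ceiling(6/5) = 2, use 1/2
1/3: ceiling(3/1) = 3, use 1/3
Result: 5/6 = 1/2 + 1/3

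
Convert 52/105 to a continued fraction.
[0; 2, 52]

Euclidean algorithm steps:
52 = 0 × 105 + 52
105 = 2 × 52 + 1
52 = 52 × 1 + 0
Continued fraction: [0; 2, 52]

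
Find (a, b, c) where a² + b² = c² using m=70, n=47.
(2691, 6580, 7109)

Euclid's formula: a = m² - n², b = 2mn, c = m² + n²
m = 70, n = 47
a = 70² - 47² = 4900 - 2209 = 2691
b = 2 × 70 × 47 = 6580
c = 70² + 47² = 4900 + 2209 = 7109
Verification: 2691² + 6580² = 7241481 + 43296400 = 50537881 = 7109² ✓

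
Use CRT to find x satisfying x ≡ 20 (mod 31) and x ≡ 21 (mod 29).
485

Using Chinese Remainder Theorem:
M = 31 × 29 = 899
M1 = 29, M2 = 31
y1 = 29^(-1) mod 31 = 15
y2 = 31^(-1) mod 29 = 15
x = (20×29×15 + 21×31×15) mod 899 = 485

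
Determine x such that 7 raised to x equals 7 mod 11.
1

Baby-step giant-step with step n = ⌈√11⌉ = 4.
Baby steps 7^j mod 11 (j:value) for j=0..3: 0:1, 1:7, 2:5, 3:2.
h = 7 is already in the table at j=1, so x = 1.
Check: 7^1 ≡ 7 (mod 11).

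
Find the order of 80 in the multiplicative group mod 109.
27

109 is prime, so ord(80) divides φ(109) = 108.
Divisors of 108: 1, 2, 3, 4, 6, 9, 12, 18, 27, 36, 54, 108.
Repeated squaring: 80^1 ≡ 80, 80^2 ≡ 78, 80^4 ≡ 89, 80^8 ≡ 73, 80^16 ≡ 97, 80^32 ≡ 35, 80^64 ≡ 26 (mod 109).
Test 80^d mod 109 for each divisor d in increasing order:
80^1 ≡ 80
80^2 ≡ 78
80^3 = 80^2·80^1 ≡ 27
80^4 ≡ 89
80^6 = 80^4·80^2 ≡ 75
80^9 = 80^8·80^1 ≡ 63
80^12 = 80^8·80^4 ≡ 66
80^18 = 80^16·80^2 ≡ 45
80^27 = 80^16·80^8·80^2·80^1 ≡ 1  ← first divisor giving 1
The order is 27.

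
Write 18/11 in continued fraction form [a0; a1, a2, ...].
[1; 1, 1, 1, 3]

Euclidean algorithm steps:
18 = 1 × 11 + 7
11 = 1 × 7 + 4
7 = 1 × 4 + 3
4 = 1 × 3 + 1
3 = 3 × 1 + 0
Continued fraction: [1; 1, 1, 1, 3]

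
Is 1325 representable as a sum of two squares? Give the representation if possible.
10² + 35² (a=10, b=35)

Factorization: 1325 = 5^2 × 53
By Fermat: n is sum of two squares iff every prime p ≡ 3 (mod 4) appears to even power.
All primes ≡ 3 (mod 4) appear to even power.
Search a = 0, 1, 2, … for 1325 - a² a perfect square: first hit at a = 10: 1325 - 100 = 1225 = 35².
1325 = 10² + 35² = 100 + 1225 ✓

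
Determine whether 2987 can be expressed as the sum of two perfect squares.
Not possible

Factorization: 2987 = 29 × 103
By Fermat: n is sum of two squares iff every prime p ≡ 3 (mod 4) appears to even power.
Prime(s) ≡ 3 (mod 4) with odd exponent: [(103, 1)]
Therefore 2987 cannot be expressed as a² + b².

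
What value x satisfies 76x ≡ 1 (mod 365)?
341

gcd(76, 365) = 1, so the inverse exists.
Extended Euclidean algorithm on (365, 76):
365 = 4 × 76 + 61  ⟹  61 = (1)·365 + (-4)·76
76 = 1 × 61 + 15  ⟹  15 = (-1)·365 + (5)·76
61 = 4 × 15 + 1  ⟹  1 = (5)·365 + (-24)·76
So (-24)·76 ≡ 1 (mod 365), i.e. 76^(-1) ≡ -24 ≡ 341 (mod 365).
Check: 76 × 341 = 25916 ≡ 1 (mod 365)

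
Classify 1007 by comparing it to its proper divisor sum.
deficient

Proper divisors of 1007: sum = 1 + 19 + 53 = 73
Since 73 < 1007, 1007 is deficient.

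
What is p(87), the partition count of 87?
38887673

p(n) counts ways to write n as a sum of positive integers (order ignored).
Euler's pentagonal recurrence: p(k) = p(k-1) + p(k-2) - p(k-5) - p(k-7) + p(k-12) + p(k-15) - ... (offsets j(3j∓1)/2, signs ++--, p(0)=1, p(<0)=0).
DP table for k = 0..86: p(0)=1, p(1)=1, p(2)=2, p(3)=3, p(4)=5, p(5)=7, p(6)=11, p(7)=15, p(8)=22, p(9)=30, p(10)=42, p(11)=56, p(12)=77, p(13)=101, p(14)=135, p(15)=176, p(16)=231, p(17)=297, p(18)=385, p(19)=490, p(20)=627, p(21)=792, p(22)=1002, p(23)=1255, p(24)=1575, p(25)=1958, p(26)=2436, p(27)=3010, p(28)=3718, p(29)=4565, p(30)=5604, p(31)=6842, p(32)=8349, p(33)=10143, p(34)=12310, p(35)=14883, p(36)=17977, p(37)=21637, p(38)=26015, p(39)=31185, p(40)=37338, p(41)=44583, p(42)=53174, p(43)=63261, p(44)=75175, p(45)=89134, p(46)=105558, p(47)=124754, p(48)=147273, p(49)=173525, p(50)=204226, p(51)=239943, p(52)=281589, p(53)=329931, p(54)=386155, p(55)=451276, p(56)=526823, p(57)=614154, p(58)=715220, p(59)=831820, p(60)=966467, p(61)=1121505, p(62)=1300156, p(63)=1505499, p(64)=1741630, p(65)=2012558, p(66)=2323520, p(67)=2679689, p(68)=3087735, p(69)=3554345, p(70)=4087968, p(71)=4697205, p(72)=5392783, p(73)=6185689, p(74)=7089500, p(75)=8118264, p(76)=9289091, p(77)=10619863, p(78)=12132164, p(79)=13848650, p(80)=15796476, p(81)=18004327, p(82)=20506255, p(83)=23338469, p(84)=26543660, p(85)=30167357, p(86)=34262962.
Final step: p(87) = p(86) + p(85) - p(82) - p(80) + p(75) + p(72) - p(65) - p(61) + p(52) + p(47) - p(36) - p(30) + p(17) + p(10)
= 34262962 + 30167357 - 20506255 - 15796476 + 8118264 + 5392783 - 2012558 - 1121505 + 281589 + 124754 - 17977 - 5604 + 297 + 42
= 38887673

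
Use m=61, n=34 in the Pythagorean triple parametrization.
(2565, 4148, 4877)

Euclid's formula: a = m² - n², b = 2mn, c = m² + n²
m = 61, n = 34
a = 61² - 34² = 3721 - 1156 = 2565
b = 2 × 61 × 34 = 4148
c = 61² + 34² = 3721 + 1156 = 4877
Verification: 2565² + 4148² = 6579225 + 17205904 = 23785129 = 4877² ✓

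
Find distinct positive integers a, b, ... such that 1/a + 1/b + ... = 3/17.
1/6 + 1/102

Greedy algorithm:
3/17: ceiling(17/3) = 6, use 1/6
1/102: ceiling(102/1) = 102, use 1/102
Result: 3/17 = 1/6 + 1/102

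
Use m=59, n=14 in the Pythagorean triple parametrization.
(3285, 1652, 3677)

Euclid's formula: a = m² - n², b = 2mn, c = m² + n²
m = 59, n = 14
a = 59² - 14² = 3481 - 196 = 3285
b = 2 × 59 × 14 = 1652
c = 59² + 14² = 3481 + 196 = 3677
Verification: 3285² + 1652² = 10791225 + 2729104 = 13520329 = 3677² ✓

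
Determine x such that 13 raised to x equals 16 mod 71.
6

Baby-step giant-step with step n = ⌈√71⌉ = 9.
Baby steps 13^j mod 71 (j:value) for j=0..8: 0:1, 1:13, 2:27, 3:67, 4:19, 5:34, 6:16, 7:66, 8:6.
h = 16 is already in the table at j=6, so x = 6.
Check: 13^6 ≡ 16 (mod 71).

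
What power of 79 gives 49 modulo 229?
74

Baby-step giant-step with step n = ⌈√229⌉ = 16.
Baby steps 79^j mod 229 (j:value) for j=0..15: 0:1, 1:79, 2:58, 3:2, 4:158, 5:116, 6:4, 7:87, 8:3, 9:8, 10:174, 11:6, 12:16, 13:119, 14:12, 15:32.
Giant-step multiplier: 79^(-16) ≡ 79^(228-16) = 79^212 ≡ 51 (mod 229).
Giant steps γ_i = 49·51^i mod 229: γ_0=49, γ_1=209, γ_2=125, γ_3=192, γ_4=174 (in table at j=10).
x = i·n + j = 4·16 + 10 = 74.
Check: 79^74 ≡ 49 (mod 229).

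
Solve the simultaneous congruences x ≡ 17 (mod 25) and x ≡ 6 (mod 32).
742

Using Chinese Remainder Theorem:
M = 25 × 32 = 800
M1 = 32, M2 = 25
y1 = 32^(-1) mod 25 = 18
y2 = 25^(-1) mod 32 = 9
x = (17×32×18 + 6×25×9) mod 800 = 742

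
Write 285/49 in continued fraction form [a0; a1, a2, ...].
[5; 1, 4, 2, 4]

Euclidean algorithm steps:
285 = 5 × 49 + 40
49 = 1 × 40 + 9
40 = 4 × 9 + 4
9 = 2 × 4 + 1
4 = 4 × 1 + 0
Continued fraction: [5; 1, 4, 2, 4]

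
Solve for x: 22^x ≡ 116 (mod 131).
99

Baby-step giant-step with step n = ⌈√131⌉ = 12.
Baby steps 22^j mod 131 (j:value) for j=0..11: 0:1, 1:22, 2:91, 3:37, 4:28, 5:92, 6:59, 7:119, 8:129, 9:87, 10:80, 11:57.
Giant-step multiplier: 22^(-12) ≡ 22^(130-12) = 22^118 ≡ 7 (mod 131).
Giant steps γ_i = 116·7^i mod 131: γ_0=116, γ_1=26, γ_2=51, γ_3=95, γ_4=10, γ_5=70, γ_6=97, γ_7=24, γ_8=37 (in table at j=3).
x = i·n + j = 8·12 + 3 = 99.
Check: 22^99 ≡ 116 (mod 131).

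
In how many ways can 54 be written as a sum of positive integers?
386155

p(n) counts ways to write n as a sum of positive integers (order ignored).
Euler's pentagonal recurrence: p(k) = p(k-1) + p(k-2) - p(k-5) - p(k-7) + p(k-12) + p(k-15) - ... (offsets j(3j∓1)/2, signs ++--, p(0)=1, p(<0)=0).
DP table for k = 0..53: p(0)=1, p(1)=1, p(2)=2, p(3)=3, p(4)=5, p(5)=7, p(6)=11, p(7)=15, p(8)=22, p(9)=30, p(10)=42, p(11)=56, p(12)=77, p(13)=101, p(14)=135, p(15)=176, p(16)=231, p(17)=297, p(18)=385, p(19)=490, p(20)=627, p(21)=792, p(22)=1002, p(23)=1255, p(24)=1575, p(25)=1958, p(26)=2436, p(27)=3010, p(28)=3718, p(29)=4565, p(30)=5604, p(31)=6842, p(32)=8349, p(33)=10143, p(34)=12310, p(35)=14883, p(36)=17977, p(37)=21637, p(38)=26015, p(39)=31185, p(40)=37338, p(41)=44583, p(42)=53174, p(43)=63261, p(44)=75175, p(45)=89134, p(46)=105558, p(47)=124754, p(48)=147273, p(49)=173525, p(50)=204226, p(51)=239943, p(52)=281589, p(53)=329931.
Final step: p(54) = p(53) + p(52) - p(49) - p(47) + p(42) + p(39) - p(32) - p(28) + p(19) + p(14) - p(3)
= 329931 + 281589 - 173525 - 124754 + 53174 + 31185 - 8349 - 3718 + 490 + 135 - 3
= 386155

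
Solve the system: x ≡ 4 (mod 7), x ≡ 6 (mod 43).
221

Using Chinese Remainder Theorem:
M = 7 × 43 = 301
M1 = 43, M2 = 7
y1 = 43^(-1) mod 7 = 1
y2 = 7^(-1) mod 43 = 37
x = (4×43×1 + 6×7×37) mod 301 = 221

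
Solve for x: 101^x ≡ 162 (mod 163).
81

Baby-step giant-step with step n = ⌈√163⌉ = 13.
Baby steps 101^j mod 163 (j:value) for j=0..12: 0:1, 1:101, 2:95, 3:141, 4:60, 5:29, 6:158, 7:147, 8:14, 9:110, 10:26, 11:18, 12:25.
Giant-step multiplier: 101^(-13) ≡ 101^(162-13) = 101^149 ≡ 108 (mod 163).
Giant steps γ_i = 162·108^i mod 163: γ_0=162, γ_1=55, γ_2=72, γ_3=115, γ_4=32, γ_5=33, γ_6=141 (in table at j=3).
x = i·n + j = 6·13 + 3 = 81.
Check: 101^81 ≡ 162 (mod 163).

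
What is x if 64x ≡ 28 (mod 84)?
x ≡ 7 (mod 21)

gcd(64, 84) = 4, which divides 28, so solutions exist.
Divide through by 4: 16x ≡ 7 (mod 21).
Find 16^(-1) mod 21 by the extended Euclidean algorithm:
21 = 1 × 16 + 5  ⟹  5 = (1)·21 + (-1)·16
16 = 3 × 5 + 1  ⟹  1 = (-3)·21 + (4)·16
So (4)·16 ≡ 1 (mod 21), i.e. 16^(-1) ≡ 4 (mod 21).
x ≡ 4 × 7 = 28 ≡ 7 (mod 21).
Check: 64 × 7 = 448 ≡ 28 (mod 84).
x ≡ 7 (mod 21), giving 4 solutions mod 84.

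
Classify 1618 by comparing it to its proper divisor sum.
deficient

Proper divisors of 1618: sum = 1 + 2 + 809 = 812
Since 812 < 1618, 1618 is deficient.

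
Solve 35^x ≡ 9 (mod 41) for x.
30

Baby-step giant-step with step n = ⌈√41⌉ = 7.
Baby steps 35^j mod 41 (j:value) for j=0..6: 0:1, 1:35, 2:36, 3:30, 4:25, 5:14, 6:39.
Giant-step multiplier: 35^(-7) ≡ 35^(40-7) = 35^33 ≡ 24 (mod 41).
Giant steps γ_i = 9·24^i mod 41: γ_0=9, γ_1=11, γ_2=18, γ_3=22, γ_4=36 (in table at j=2).
x = i·n + j = 4·7 + 2 = 30.
Check: 35^30 ≡ 9 (mod 41).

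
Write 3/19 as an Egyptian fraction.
1/7 + 1/67 + 1/8911

Greedy algorithm:
3/19: ceiling(19/3) = 7, use 1/7
2/133: ceiling(133/2) = 67, use 1/67
1/8911: ceiling(8911/1) = 8911, use 1/8911
Result: 3/19 = 1/7 + 1/67 + 1/8911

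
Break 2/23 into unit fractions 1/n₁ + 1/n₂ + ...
1/12 + 1/276

Greedy algorithm:
2/23: ceiling(23/2) = 12, use 1/12
1/276: ceiling(276/1) = 276, use 1/276
Result: 2/23 = 1/12 + 1/276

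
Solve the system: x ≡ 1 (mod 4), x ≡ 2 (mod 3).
5

Using Chinese Remainder Theorem:
M = 4 × 3 = 12
M1 = 3, M2 = 4
y1 = 3^(-1) mod 4 = 3
y2 = 4^(-1) mod 3 = 1
x = (1×3×3 + 2×4×1) mod 12 = 5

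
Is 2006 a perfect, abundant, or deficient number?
deficient

Proper divisors of 2006: sum = 1 + 2 + 17 + 34 + 59 + 118 + 1003 = 1234
Since 1234 < 2006, 2006 is deficient.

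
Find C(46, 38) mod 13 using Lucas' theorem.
0

Using Lucas' theorem:
Write n=46 and k=38 in base 13:
n in base 13: [3, 7]
k in base 13: [2, 12]
C(46,38) mod 13 = ∏ C(n_i, k_i) mod 13
Digit binomials (mod 13): C(3,2) = 3; C(7,12) = 0 (k_i > n_i)
Product: 3 × 0 = 0 ≡ 0 (mod 13)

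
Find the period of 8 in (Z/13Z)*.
4

13 is prime, so ord(8) divides φ(13) = 12.
Divisors of 12: 1, 2, 3, 4, 6, 12.
Repeated squaring: 8^1 ≡ 8, 8^2 ≡ 12, 8^4 ≡ 1, 8^8 ≡ 1 (mod 13).
Test 8^d mod 13 for each divisor d in increasing order:
8^1 ≡ 8
8^2 ≡ 12
8^3 = 8^2·8^1 ≡ 5
8^4 ≡ 1  ← first divisor giving 1
The order is 4.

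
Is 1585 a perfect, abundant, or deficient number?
deficient

Proper divisors of 1585: sum = 1 + 5 + 317 = 323
Since 323 < 1585, 1585 is deficient.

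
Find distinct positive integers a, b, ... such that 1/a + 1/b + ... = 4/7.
1/2 + 1/14

Greedy algorithm:
4/7: ceiling(7/4) = 2, use 1/2
1/14: ceiling(14/1) = 14, use 1/14
Result: 4/7 = 1/2 + 1/14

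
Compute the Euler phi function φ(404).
200

404 = 2^2 × 101
φ(n) = n × ∏(1 - 1/p) for each prime p dividing n
φ(404) = 404 × (1 - 1/2) × (1 - 1/101) = 200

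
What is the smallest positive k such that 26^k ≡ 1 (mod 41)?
40

41 is prime, so ord(26) divides φ(41) = 40.
Divisors of 40: 1, 2, 4, 5, 8, 10, 20, 40.
Repeated squaring: 26^1 ≡ 26, 26^2 ≡ 20, 26^4 ≡ 31, 26^8 ≡ 18, 26^16 ≡ 37, 26^32 ≡ 16 (mod 41).
Test 26^d mod 41 for each divisor d in increasing order:
26^1 ≡ 26
26^2 ≡ 20
26^4 ≡ 31
26^5 = 26^4·26^1 ≡ 27
26^8 ≡ 18
26^10 = 26^8·26^2 ≡ 32
26^20 = 26^16·26^4 ≡ 40
26^40 = 26^32·26^8 ≡ 1  ← first divisor giving 1
The order is 40.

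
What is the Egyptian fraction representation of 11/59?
1/6 + 1/51 + 1/6018

Greedy algorithm:
11/59: ceiling(59/11) = 6, use 1/6
7/354: ceiling(354/7) = 51, use 1/51
1/6018: ceiling(6018/1) = 6018, use 1/6018
Result: 11/59 = 1/6 + 1/51 + 1/6018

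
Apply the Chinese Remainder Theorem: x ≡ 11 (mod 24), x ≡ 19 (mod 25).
419

Using Chinese Remainder Theorem:
M = 24 × 25 = 600
M1 = 25, M2 = 24
y1 = 25^(-1) mod 24 = 1
y2 = 24^(-1) mod 25 = 24
x = (11×25×1 + 19×24×24) mod 600 = 419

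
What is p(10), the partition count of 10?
42

p(n) counts ways to write n as a sum of positive integers (order ignored).
Examples: 10; 9 + 1; 8 + 2; 8 + 1 + 1; 7 + 3; ... (42 total)
p(10) = 42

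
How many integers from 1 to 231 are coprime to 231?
120

231 = 3 × 7 × 11
φ(n) = n × ∏(1 - 1/p) for each prime p dividing n
φ(231) = 231 × (1 - 1/3) × (1 - 1/7) × (1 - 1/11) = 120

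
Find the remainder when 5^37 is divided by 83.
66

Repeated squaring. Binary of 37 = 100101.
5^1 ≡ 5 (mod 83); 5^2 ≡ 25 (mod 83); 5^4 ≡ 44 (mod 83); 5^8 ≡ 27 (mod 83); 5^16 ≡ 65 (mod 83); 5^32 ≡ 75 (mod 83)
5^37 = 5^1 × 5^4 × 5^32 ≡ 66 (mod 83)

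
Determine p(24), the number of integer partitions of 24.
1575

p(n) counts ways to write n as a sum of positive integers (order ignored).
Euler's pentagonal recurrence: p(k) = p(k-1) + p(k-2) - p(k-5) - p(k-7) + p(k-12) + p(k-15) - ... (offsets j(3j∓1)/2, signs ++--, p(0)=1, p(<0)=0).
DP table for k = 0..23: p(0)=1, p(1)=1, p(2)=2, p(3)=3, p(4)=5, p(5)=7, p(6)=11, p(7)=15, p(8)=22, p(9)=30, p(10)=42, p(11)=56, p(12)=77, p(13)=101, p(14)=135, p(15)=176, p(16)=231, p(17)=297, p(18)=385, p(19)=490, p(20)=627, p(21)=792, p(22)=1002, p(23)=1255.
Final step: p(24) = p(23) + p(22) - p(19) - p(17) + p(12) + p(9) - p(2)
= 1255 + 1002 - 490 - 297 + 77 + 30 - 2
= 1575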